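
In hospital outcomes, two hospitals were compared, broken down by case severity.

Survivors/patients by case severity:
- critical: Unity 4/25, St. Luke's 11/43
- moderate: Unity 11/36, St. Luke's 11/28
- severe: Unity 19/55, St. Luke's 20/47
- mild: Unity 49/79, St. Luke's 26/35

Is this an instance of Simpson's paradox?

Critical: Unity 4/25 = 16.0%, St. Luke's 11/43 = 25.6% → St. Luke's
Moderate: Unity 11/36 = 30.6%, St. Luke's 11/28 = 39.3% → St. Luke's
Severe: Unity 19/55 = 34.5%, St. Luke's 20/47 = 42.6% → St. Luke's
Mild: Unity 49/79 = 62.0%, St. Luke's 26/35 = 74.3% → St. Luke's
Overall: Unity 83/195 = 42.6%, St. Luke's 68/153 = 44.4% → St. Luke's
St. Luke's wins overall and in every case group — no reversal.

No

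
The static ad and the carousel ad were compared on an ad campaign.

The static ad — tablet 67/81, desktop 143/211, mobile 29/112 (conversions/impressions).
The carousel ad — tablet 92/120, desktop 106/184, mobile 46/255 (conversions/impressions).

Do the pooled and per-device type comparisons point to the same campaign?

Tablet: the static ad 67/81 = 82.7%, the carousel ad 92/120 = 76.7% → the static ad
Desktop: the static ad 143/211 = 67.8%, the carousel ad 106/184 = 57.6% → the static ad
Mobile: the static ad 29/112 = 25.9%, the carousel ad 46/255 = 18.0% → the static ad
Overall: the static ad 239/404 = 59.2%, the carousel ad 244/559 = 43.6% → the static ad
The static ad wins overall and in every device group — no reversal.

Yes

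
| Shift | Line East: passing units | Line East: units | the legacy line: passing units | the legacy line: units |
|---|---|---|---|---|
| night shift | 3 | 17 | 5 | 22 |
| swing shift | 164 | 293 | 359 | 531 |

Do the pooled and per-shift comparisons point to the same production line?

Yes

Night shift: Line East 3/17 = 17.6%, the legacy line 5/22 = 22.7% → the legacy line
Swing shift: Line East 164/293 = 56.0%, the legacy line 359/531 = 67.6% → the legacy line
Overall: Line East 167/310 = 53.9%, the legacy line 364/553 = 65.8% → the legacy line
The legacy line wins overall and in every shift group — no reversal.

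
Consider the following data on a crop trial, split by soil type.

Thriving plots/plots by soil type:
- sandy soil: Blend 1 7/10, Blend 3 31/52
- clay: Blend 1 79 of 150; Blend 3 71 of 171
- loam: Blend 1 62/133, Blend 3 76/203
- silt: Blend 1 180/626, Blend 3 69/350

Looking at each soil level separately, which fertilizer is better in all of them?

Blend 1

Sandy soil: Blend 1 7/10 = 70.0%, Blend 3 31/52 = 59.6% → Blend 1
Clay: Blend 1 79/150 = 52.7%, Blend 3 71/171 = 41.5% → Blend 1
Loam: Blend 1 62/133 = 46.6%, Blend 3 76/203 = 37.4% → Blend 1
Silt: Blend 1 180/626 = 28.8%, Blend 3 69/350 = 19.7% → Blend 1
Blend 1 has the higher rate in all 4 groups.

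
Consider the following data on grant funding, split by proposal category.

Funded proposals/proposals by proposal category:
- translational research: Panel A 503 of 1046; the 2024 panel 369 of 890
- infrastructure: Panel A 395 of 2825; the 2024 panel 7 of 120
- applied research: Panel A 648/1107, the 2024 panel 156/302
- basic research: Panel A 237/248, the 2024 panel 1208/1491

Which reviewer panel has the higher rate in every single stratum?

Panel A

Translational research: Panel A 503/1046 = 48.1%, the 2024 panel 369/890 = 41.5% → Panel A
Infrastructure: Panel A 395/2825 = 14.0%, the 2024 panel 7/120 = 5.8% → Panel A
Applied research: Panel A 648/1107 = 58.5%, the 2024 panel 156/302 = 51.7% → Panel A
Basic research: Panel A 237/248 = 95.6%, the 2024 panel 1208/1491 = 81.0% → Panel A
Panel A has the higher rate in all 4 groups.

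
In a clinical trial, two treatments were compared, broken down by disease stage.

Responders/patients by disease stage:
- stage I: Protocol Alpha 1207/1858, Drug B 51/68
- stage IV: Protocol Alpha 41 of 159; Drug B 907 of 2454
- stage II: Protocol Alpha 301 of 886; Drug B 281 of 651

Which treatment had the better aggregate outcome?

Stage I: Protocol Alpha 1207/1858 = 65.0%, Drug B 51/68 = 75.0% → Drug B
Stage IV: Protocol Alpha 41/159 = 25.8%, Drug B 907/2454 = 37.0% → Drug B
Stage II: Protocol Alpha 301/886 = 34.0%, Drug B 281/651 = 43.2% → Drug B
Overall: Protocol Alpha 1549/2903 = 53.4%, Drug B 1239/3173 = 39.0% → Protocol Alpha
(Drug B wins every disease group but Protocol Alpha wins overall — Drug B's patients skew toward the low-rate stage IV group.)

Protocol Alpha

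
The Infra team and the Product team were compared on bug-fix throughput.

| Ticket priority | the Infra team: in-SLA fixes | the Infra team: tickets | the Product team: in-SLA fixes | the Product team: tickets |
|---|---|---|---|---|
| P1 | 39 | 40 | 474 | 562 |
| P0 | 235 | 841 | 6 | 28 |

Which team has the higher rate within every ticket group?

P1: the Infra team 39/40 = 97.5%, the Product team 474/562 = 84.3% → the Infra team
P0: the Infra team 235/841 = 27.9%, the Product team 6/28 = 21.4% → the Infra team
The Infra team has the higher rate in both groups.

the Infra team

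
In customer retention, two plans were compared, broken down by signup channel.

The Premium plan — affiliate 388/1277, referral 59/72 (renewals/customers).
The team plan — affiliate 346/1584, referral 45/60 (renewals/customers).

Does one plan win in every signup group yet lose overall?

Affiliate: the Premium plan 388/1277 = 30.4%, the team plan 346/1584 = 21.8% → the Premium plan
Referral: the Premium plan 59/72 = 81.9%, the team plan 45/60 = 75.0% → the Premium plan
Overall: the Premium plan 447/1349 = 33.1%, the team plan 391/1644 = 23.8% → the Premium plan
The Premium plan wins overall and in every signup group — no reversal.

No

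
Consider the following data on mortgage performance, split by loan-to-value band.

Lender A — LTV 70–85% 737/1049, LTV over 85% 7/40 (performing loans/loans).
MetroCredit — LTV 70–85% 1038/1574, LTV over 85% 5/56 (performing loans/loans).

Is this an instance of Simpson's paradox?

LTV 70–85%: Lender A 737/1049 = 70.3%, MetroCredit 1038/1574 = 65.9% → Lender A
LTV over 85%: Lender A 7/40 = 17.5%, MetroCredit 5/56 = 8.9% → Lender A
Overall: Lender A 744/1089 = 68.3%, MetroCredit 1043/1630 = 64.0% → Lender A
Lender A wins overall and in every loan-to-value group — no reversal.

No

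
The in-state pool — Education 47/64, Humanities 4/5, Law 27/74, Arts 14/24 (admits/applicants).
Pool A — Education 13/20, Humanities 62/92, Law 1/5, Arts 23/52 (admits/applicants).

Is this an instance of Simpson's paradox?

Education: the in-state pool 47/64 = 73.4%, Pool A 13/20 = 65.0% → the in-state pool
Humanities: the in-state pool 4/5 = 80.0%, Pool A 62/92 = 67.4% → the in-state pool
Law: the in-state pool 27/74 = 36.5%, Pool A 1/5 = 20.0% → the in-state pool
Arts: the in-state pool 14/24 = 58.3%, Pool A 23/52 = 44.2% → the in-state pool
Overall: the in-state pool 92/167 = 55.1%, Pool A 99/169 = 58.6% → Pool A
The in-state pool wins each department group but Pool A wins overall — the comparison reverses. The in-state pool's applicants skew toward Law, which has a lower base rate.

Yes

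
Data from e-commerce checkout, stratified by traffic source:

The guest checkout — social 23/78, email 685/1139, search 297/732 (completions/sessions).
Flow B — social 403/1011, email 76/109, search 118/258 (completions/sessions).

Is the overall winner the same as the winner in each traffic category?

No

Social: the guest checkout 23/78 = 29.5%, Flow B 403/1011 = 39.9% → Flow B
Email: the guest checkout 685/1139 = 60.1%, Flow B 76/109 = 69.7% → Flow B
Search: the guest checkout 297/732 = 40.6%, Flow B 118/258 = 45.7% → Flow B
Overall: the guest checkout 1005/1949 = 51.6%, Flow B 597/1378 = 43.3% → the guest checkout
Flow B wins each traffic group but the guest checkout wins overall — the comparison reverses. Flow B's sessions skew toward social, which has a lower base rate.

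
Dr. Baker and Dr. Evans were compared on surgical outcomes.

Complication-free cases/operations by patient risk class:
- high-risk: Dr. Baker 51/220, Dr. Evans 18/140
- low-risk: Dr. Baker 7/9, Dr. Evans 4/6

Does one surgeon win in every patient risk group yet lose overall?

No

High-risk: Dr. Baker 51/220 = 23.2%, Dr. Evans 18/140 = 12.9% → Dr. Baker
Low-risk: Dr. Baker 7/9 = 77.8%, Dr. Evans 4/6 = 66.7% → Dr. Baker
Overall: Dr. Baker 58/229 = 25.3%, Dr. Evans 22/146 = 15.1% → Dr. Baker
Dr. Baker wins overall and in every patient risk group — no reversal.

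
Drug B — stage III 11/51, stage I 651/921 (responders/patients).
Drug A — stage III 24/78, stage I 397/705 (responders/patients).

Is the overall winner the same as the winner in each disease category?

No

Stage III: Drug B 11/51 = 21.6%, Drug A 24/78 = 30.8% → Drug A
Stage I: Drug B 651/921 = 70.7%, Drug A 397/705 = 56.3% → Drug B
Overall: Drug B 662/972 = 68.1%, Drug A 421/783 = 53.8% → Drug B
Neither sweeps: Drug B wins 1 of 2 groups, Drug A wins 1. Drug B wins overall but not every group — no Simpson reversal.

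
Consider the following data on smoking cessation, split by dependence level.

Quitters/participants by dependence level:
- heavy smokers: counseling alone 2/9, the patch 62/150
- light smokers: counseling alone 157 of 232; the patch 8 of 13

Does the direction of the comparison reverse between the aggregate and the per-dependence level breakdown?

No

Heavy smokers: counseling alone 2/9 = 22.2%, the patch 62/150 = 41.3% → the patch
Light smokers: counseling alone 157/232 = 67.7%, the patch 8/13 = 61.5% → counseling alone
Overall: counseling alone 159/241 = 66.0%, the patch 70/163 = 42.9% → counseling alone
Neither sweeps: counseling alone wins 1 of 2 groups, the patch wins 1. Counseling alone wins overall but not every group — no Simpson reversal.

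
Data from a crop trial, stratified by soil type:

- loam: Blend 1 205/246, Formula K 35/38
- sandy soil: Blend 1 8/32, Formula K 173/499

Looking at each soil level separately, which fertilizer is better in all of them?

Formula K

Loam: Blend 1 205/246 = 83.3%, Formula K 35/38 = 92.1% → Formula K
Sandy soil: Blend 1 8/32 = 25.0%, Formula K 173/499 = 34.7% → Formula K
Formula K has the higher rate in both groups.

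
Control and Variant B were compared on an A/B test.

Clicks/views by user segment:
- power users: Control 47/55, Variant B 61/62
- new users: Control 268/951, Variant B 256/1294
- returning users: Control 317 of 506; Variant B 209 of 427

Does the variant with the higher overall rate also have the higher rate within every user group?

Power users: Control 47/55 = 85.5%, Variant B 61/62 = 98.4% → Variant B
New users: Control 268/951 = 28.2%, Variant B 256/1294 = 19.8% → Control
Returning users: Control 317/506 = 62.6%, Variant B 209/427 = 48.9% → Control
Overall: Control 632/1512 = 41.8%, Variant B 526/1783 = 29.5% → Control
Neither sweeps: Control wins 2 of 3 groups, Variant B wins 1. Control wins overall but not every group — no Simpson reversal.

No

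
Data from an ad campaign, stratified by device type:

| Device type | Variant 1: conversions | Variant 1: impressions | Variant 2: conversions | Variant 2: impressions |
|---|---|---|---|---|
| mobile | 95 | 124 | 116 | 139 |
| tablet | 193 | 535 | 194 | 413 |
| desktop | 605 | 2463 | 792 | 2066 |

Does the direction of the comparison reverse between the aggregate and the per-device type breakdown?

No

Mobile: Variant 1 95/124 = 76.6%, Variant 2 116/139 = 83.5% → Variant 2
Tablet: Variant 1 193/535 = 36.1%, Variant 2 194/413 = 47.0% → Variant 2
Desktop: Variant 1 605/2463 = 24.6%, Variant 2 792/2066 = 38.3% → Variant 2
Overall: Variant 1 893/3122 = 28.6%, Variant 2 1102/2618 = 42.1% → Variant 2
Variant 2 wins overall and in every device group — no reversal.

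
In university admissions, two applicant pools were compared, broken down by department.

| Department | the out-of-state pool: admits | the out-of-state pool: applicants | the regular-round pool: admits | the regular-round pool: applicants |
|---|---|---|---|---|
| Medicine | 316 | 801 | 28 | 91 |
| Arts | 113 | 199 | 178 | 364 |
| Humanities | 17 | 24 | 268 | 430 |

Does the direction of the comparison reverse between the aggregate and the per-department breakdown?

Medicine: the out-of-state pool 316/801 = 39.5%, the regular-round pool 28/91 = 30.8% → the out-of-state pool
Arts: the out-of-state pool 113/199 = 56.8%, the regular-round pool 178/364 = 48.9% → the out-of-state pool
Humanities: the out-of-state pool 17/24 = 70.8%, the regular-round pool 268/430 = 62.3% → the out-of-state pool
Overall: the out-of-state pool 446/1024 = 43.6%, the regular-round pool 474/885 = 53.6% → the regular-round pool
The out-of-state pool wins each department group but the regular-round pool wins overall — the comparison reverses. The out-of-state pool's applicants skew toward Medicine, which has a lower base rate.

Yes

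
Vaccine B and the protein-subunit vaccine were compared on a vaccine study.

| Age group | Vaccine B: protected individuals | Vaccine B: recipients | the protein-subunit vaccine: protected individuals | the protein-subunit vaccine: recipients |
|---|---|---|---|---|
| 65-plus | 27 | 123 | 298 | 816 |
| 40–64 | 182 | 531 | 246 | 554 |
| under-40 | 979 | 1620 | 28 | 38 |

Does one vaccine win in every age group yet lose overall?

65-plus: Vaccine B 27/123 = 22.0%, the protein-subunit vaccine 298/816 = 36.5% → the protein-subunit vaccine
40–64: Vaccine B 182/531 = 34.3%, the protein-subunit vaccine 246/554 = 44.4% → the protein-subunit vaccine
Under-40: Vaccine B 979/1620 = 60.4%, the protein-subunit vaccine 28/38 = 73.7% → the protein-subunit vaccine
Overall: Vaccine B 1188/2274 = 52.2%, the protein-subunit vaccine 572/1408 = 40.6% → Vaccine B
The protein-subunit vaccine wins each age group but Vaccine B wins overall — the comparison reverses. The protein-subunit vaccine's recipients skew toward 65-plus, which has a lower base rate.

Yes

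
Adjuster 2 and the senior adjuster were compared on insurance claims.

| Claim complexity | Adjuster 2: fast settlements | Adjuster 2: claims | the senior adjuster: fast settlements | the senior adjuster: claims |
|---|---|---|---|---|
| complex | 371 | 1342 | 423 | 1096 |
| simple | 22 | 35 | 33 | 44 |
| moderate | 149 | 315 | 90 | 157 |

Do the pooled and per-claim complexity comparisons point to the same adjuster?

Yes

Complex: Adjuster 2 371/1342 = 27.6%, the senior adjuster 423/1096 = 38.6% → the senior adjuster
Simple: Adjuster 2 22/35 = 62.9%, the senior adjuster 33/44 = 75.0% → the senior adjuster
Moderate: Adjuster 2 149/315 = 47.3%, the senior adjuster 90/157 = 57.3% → the senior adjuster
Overall: Adjuster 2 542/1692 = 32.0%, the senior adjuster 546/1297 = 42.1% → the senior adjuster
The senior adjuster wins overall and in every claim group — no reversal.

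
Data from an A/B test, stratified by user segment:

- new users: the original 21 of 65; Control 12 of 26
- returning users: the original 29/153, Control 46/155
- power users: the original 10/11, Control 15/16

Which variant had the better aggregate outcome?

New users: the original 21/65 = 32.3%, Control 12/26 = 46.2% → Control
Returning users: the original 29/153 = 19.0%, Control 46/155 = 29.7% → Control
Power users: the original 10/11 = 90.9%, Control 15/16 = 93.8% → Control
Overall: the original 60/229 = 26.2%, Control 73/197 = 37.1% → Control

Control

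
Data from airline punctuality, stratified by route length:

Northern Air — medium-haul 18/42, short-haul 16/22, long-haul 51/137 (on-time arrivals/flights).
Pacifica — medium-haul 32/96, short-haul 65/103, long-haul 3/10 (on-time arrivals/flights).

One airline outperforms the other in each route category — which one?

Medium-haul: Northern Air 18/42 = 42.9%, Pacifica 32/96 = 33.3% → Northern Air
Short-haul: Northern Air 16/22 = 72.7%, Pacifica 65/103 = 63.1% → Northern Air
Long-haul: Northern Air 51/137 = 37.2%, Pacifica 3/10 = 30.0% → Northern Air
Northern Air has the higher rate in all 3 groups.

Northern Air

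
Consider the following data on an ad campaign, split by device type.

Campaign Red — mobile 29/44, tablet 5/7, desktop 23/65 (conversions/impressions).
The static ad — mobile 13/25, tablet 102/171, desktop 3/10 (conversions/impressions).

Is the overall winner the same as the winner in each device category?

Mobile: Campaign Red 29/44 = 65.9%, the static ad 13/25 = 52.0% → Campaign Red
Tablet: Campaign Red 5/7 = 71.4%, the static ad 102/171 = 59.6% → Campaign Red
Desktop: Campaign Red 23/65 = 35.4%, the static ad 3/10 = 30.0% → Campaign Red
Overall: Campaign Red 57/116 = 49.1%, the static ad 118/206 = 57.3% → the static ad
Campaign Red wins each device group but the static ad wins overall — the comparison reverses. Campaign Red's impressions skew toward desktop, which has a lower base rate.

No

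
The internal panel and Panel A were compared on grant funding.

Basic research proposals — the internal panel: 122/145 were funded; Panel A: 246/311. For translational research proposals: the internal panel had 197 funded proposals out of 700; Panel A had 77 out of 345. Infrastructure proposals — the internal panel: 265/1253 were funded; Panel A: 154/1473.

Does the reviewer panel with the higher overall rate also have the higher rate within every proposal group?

Yes

Basic research: the internal panel 122/145 = 84.1%, Panel A 246/311 = 79.1% → the internal panel
Translational research: the internal panel 197/700 = 28.1%, Panel A 77/345 = 22.3% → the internal panel
Infrastructure: the internal panel 265/1253 = 21.1%, Panel A 154/1473 = 10.5% → the internal panel
Overall: the internal panel 584/2098 = 27.8%, Panel A 477/2129 = 22.4% → the internal panel
The internal panel wins overall and in every proposal group — no reversal.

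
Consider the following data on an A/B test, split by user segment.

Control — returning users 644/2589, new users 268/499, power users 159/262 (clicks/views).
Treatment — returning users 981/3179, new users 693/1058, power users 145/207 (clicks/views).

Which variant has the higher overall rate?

Treatment

Returning users: Control 644/2589 = 24.9%, Treatment 981/3179 = 30.9% → Treatment
New users: Control 268/499 = 53.7%, Treatment 693/1058 = 65.5% → Treatment
Power users: Control 159/262 = 60.7%, Treatment 145/207 = 70.0% → Treatment
Overall: Control 1071/3350 = 32.0%, Treatment 1819/4444 = 40.9% → Treatment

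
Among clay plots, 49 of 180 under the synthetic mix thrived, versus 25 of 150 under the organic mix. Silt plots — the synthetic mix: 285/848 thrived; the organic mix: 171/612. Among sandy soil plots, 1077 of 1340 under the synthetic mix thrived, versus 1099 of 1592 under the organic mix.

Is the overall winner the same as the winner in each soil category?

Yes

Clay: the synthetic mix 49/180 = 27.2%, the organic mix 25/150 = 16.7% → the synthetic mix
Silt: the synthetic mix 285/848 = 33.6%, the organic mix 171/612 = 27.9% → the synthetic mix
Sandy soil: the synthetic mix 1077/1340 = 80.4%, the organic mix 1099/1592 = 69.0% → the synthetic mix
Overall: the synthetic mix 1411/2368 = 59.6%, the organic mix 1295/2354 = 55.0% → the synthetic mix
The synthetic mix wins overall and in every soil group — no reversal.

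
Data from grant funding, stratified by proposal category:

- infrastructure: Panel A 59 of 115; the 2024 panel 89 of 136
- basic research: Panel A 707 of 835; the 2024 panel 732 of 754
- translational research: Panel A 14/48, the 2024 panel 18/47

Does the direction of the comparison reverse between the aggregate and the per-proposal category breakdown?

Infrastructure: Panel A 59/115 = 51.3%, the 2024 panel 89/136 = 65.4% → the 2024 panel
Basic research: Panel A 707/835 = 84.7%, the 2024 panel 732/754 = 97.1% → the 2024 panel
Translational research: Panel A 14/48 = 29.2%, the 2024 panel 18/47 = 38.3% → the 2024 panel
Overall: Panel A 780/998 = 78.2%, the 2024 panel 839/937 = 89.5% → the 2024 panel
The 2024 panel wins overall and in every proposal group — no reversal.

No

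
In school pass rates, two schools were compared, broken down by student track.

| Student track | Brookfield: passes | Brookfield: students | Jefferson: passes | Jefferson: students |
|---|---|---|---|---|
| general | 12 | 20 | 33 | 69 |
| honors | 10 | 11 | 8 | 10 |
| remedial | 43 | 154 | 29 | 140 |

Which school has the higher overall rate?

Brookfield

General: Brookfield 12/20 = 60.0%, Jefferson 33/69 = 47.8% → Brookfield
Honors: Brookfield 10/11 = 90.9%, Jefferson 8/10 = 80.0% → Brookfield
Remedial: Brookfield 43/154 = 27.9%, Jefferson 29/140 = 20.7% → Brookfield
Overall: Brookfield 65/185 = 35.1%, Jefferson 70/219 = 32.0% → Brookfield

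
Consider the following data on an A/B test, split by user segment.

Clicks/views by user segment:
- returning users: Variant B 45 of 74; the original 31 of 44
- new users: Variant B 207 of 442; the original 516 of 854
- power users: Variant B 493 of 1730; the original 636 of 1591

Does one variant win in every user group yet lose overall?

No

Returning users: Variant B 45/74 = 60.8%, the original 31/44 = 70.5% → the original
New users: Variant B 207/442 = 46.8%, the original 516/854 = 60.4% → the original
Power users: Variant B 493/1730 = 28.5%, the original 636/1591 = 40.0% → the original
Overall: Variant B 745/2246 = 33.2%, the original 1183/2489 = 47.5% → the original
The original wins overall and in every user group — no reversal.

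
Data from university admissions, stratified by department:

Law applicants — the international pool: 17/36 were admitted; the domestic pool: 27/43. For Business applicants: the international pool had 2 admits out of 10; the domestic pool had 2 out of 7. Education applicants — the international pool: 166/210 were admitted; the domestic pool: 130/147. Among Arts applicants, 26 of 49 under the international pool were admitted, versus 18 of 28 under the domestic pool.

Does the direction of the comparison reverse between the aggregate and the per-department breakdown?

No

Law: the international pool 17/36 = 47.2%, the domestic pool 27/43 = 62.8% → the domestic pool
Business: the international pool 2/10 = 20.0%, the domestic pool 2/7 = 28.6% → the domestic pool
Education: the international pool 166/210 = 79.0%, the domestic pool 130/147 = 88.4% → the domestic pool
Arts: the international pool 26/49 = 53.1%, the domestic pool 18/28 = 64.3% → the domestic pool
Overall: the international pool 211/305 = 69.2%, the domestic pool 177/225 = 78.7% → the domestic pool
The domestic pool wins overall and in every department group — no reversal.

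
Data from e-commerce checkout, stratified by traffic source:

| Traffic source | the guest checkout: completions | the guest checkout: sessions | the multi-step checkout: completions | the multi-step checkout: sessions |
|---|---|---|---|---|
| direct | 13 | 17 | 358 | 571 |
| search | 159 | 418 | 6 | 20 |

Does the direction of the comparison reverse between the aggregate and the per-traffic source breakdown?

Direct: the guest checkout 13/17 = 76.5%, the multi-step checkout 358/571 = 62.7% → the guest checkout
Search: the guest checkout 159/418 = 38.0%, the multi-step checkout 6/20 = 30.0% → the guest checkout
Overall: the guest checkout 172/435 = 39.5%, the multi-step checkout 364/591 = 61.6% → the multi-step checkout
The guest checkout wins each traffic group but the multi-step checkout wins overall — the comparison reverses. The guest checkout's sessions skew toward search, which has a lower base rate.

Yes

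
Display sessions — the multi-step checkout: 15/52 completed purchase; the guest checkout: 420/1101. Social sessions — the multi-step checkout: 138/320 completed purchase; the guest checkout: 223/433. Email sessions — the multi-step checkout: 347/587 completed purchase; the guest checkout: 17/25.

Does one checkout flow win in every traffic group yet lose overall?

Yes

Display: the multi-step checkout 15/52 = 28.8%, the guest checkout 420/1101 = 38.1% → the guest checkout
Social: the multi-step checkout 138/320 = 43.1%, the guest checkout 223/433 = 51.5% → the guest checkout
Email: the multi-step checkout 347/587 = 59.1%, the guest checkout 17/25 = 68.0% → the guest checkout
Overall: the multi-step checkout 500/959 = 52.1%, the guest checkout 660/1559 = 42.3% → the multi-step checkout
The guest checkout wins each traffic group but the multi-step checkout wins overall — the comparison reverses. The guest checkout's sessions skew toward display, which has a lower base rate.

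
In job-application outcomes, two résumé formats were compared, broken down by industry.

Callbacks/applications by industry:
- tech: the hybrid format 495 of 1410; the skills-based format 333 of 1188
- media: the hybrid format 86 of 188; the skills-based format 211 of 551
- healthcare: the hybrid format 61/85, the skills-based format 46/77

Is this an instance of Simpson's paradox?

No

Tech: the hybrid format 495/1410 = 35.1%, the skills-based format 333/1188 = 28.0% → the hybrid format
Media: the hybrid format 86/188 = 45.7%, the skills-based format 211/551 = 38.3% → the hybrid format
Healthcare: the hybrid format 61/85 = 71.8%, the skills-based format 46/77 = 59.7% → the hybrid format
Overall: the hybrid format 642/1683 = 38.1%, the skills-based format 590/1816 = 32.5% → the hybrid format
The hybrid format wins overall and in every industry group — no reversal.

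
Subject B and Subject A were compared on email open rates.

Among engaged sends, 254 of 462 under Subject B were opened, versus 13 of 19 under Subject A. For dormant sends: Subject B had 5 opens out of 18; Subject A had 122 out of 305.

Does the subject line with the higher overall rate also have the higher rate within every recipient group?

Engaged: Subject B 254/462 = 55.0%, Subject A 13/19 = 68.4% → Subject A
Dormant: Subject B 5/18 = 27.8%, Subject A 122/305 = 40.0% → Subject A
Overall: Subject B 259/480 = 54.0%, Subject A 135/324 = 41.7% → Subject B
Subject A wins each recipient group but Subject B wins overall — the comparison reverses. Subject A's sends skew toward dormant, which has a lower base rate.

No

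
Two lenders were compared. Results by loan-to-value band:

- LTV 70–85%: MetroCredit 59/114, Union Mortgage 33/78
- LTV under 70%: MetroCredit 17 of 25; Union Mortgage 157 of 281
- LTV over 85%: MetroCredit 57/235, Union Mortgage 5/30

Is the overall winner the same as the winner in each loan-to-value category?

No

LTV 70–85%: MetroCredit 59/114 = 51.8%, Union Mortgage 33/78 = 42.3% → MetroCredit
LTV under 70%: MetroCredit 17/25 = 68.0%, Union Mortgage 157/281 = 55.9% → MetroCredit
LTV over 85%: MetroCredit 57/235 = 24.3%, Union Mortgage 5/30 = 16.7% → MetroCredit
Overall: MetroCredit 133/374 = 35.6%, Union Mortgage 195/389 = 50.1% → Union Mortgage
MetroCredit wins each loan-to-value group but Union Mortgage wins overall — the comparison reverses. MetroCredit's loans skew toward LTV over 85%, which has a lower base rate.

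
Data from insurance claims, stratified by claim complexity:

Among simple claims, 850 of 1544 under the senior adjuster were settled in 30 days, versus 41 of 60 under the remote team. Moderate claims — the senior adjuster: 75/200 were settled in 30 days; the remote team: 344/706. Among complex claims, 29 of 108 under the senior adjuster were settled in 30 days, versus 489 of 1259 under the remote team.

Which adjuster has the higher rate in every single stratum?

Simple: the senior adjuster 850/1544 = 55.1%, the remote team 41/60 = 68.3% → the remote team
Moderate: the senior adjuster 75/200 = 37.5%, the remote team 344/706 = 48.7% → the remote team
Complex: the senior adjuster 29/108 = 26.9%, the remote team 489/1259 = 38.8% → the remote team
The remote team has the higher rate in all 3 groups.

the remote team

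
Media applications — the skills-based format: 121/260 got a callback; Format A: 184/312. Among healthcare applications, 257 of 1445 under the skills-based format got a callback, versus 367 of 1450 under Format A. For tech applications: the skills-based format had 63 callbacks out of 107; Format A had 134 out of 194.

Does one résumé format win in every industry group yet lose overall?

No

Media: the skills-based format 121/260 = 46.5%, Format A 184/312 = 59.0% → Format A
Healthcare: the skills-based format 257/1445 = 17.8%, Format A 367/1450 = 25.3% → Format A
Tech: the skills-based format 63/107 = 58.9%, Format A 134/194 = 69.1% → Format A
Overall: the skills-based format 441/1812 = 24.3%, Format A 685/1956 = 35.0% → Format A
Format A wins overall and in every industry group — no reversal.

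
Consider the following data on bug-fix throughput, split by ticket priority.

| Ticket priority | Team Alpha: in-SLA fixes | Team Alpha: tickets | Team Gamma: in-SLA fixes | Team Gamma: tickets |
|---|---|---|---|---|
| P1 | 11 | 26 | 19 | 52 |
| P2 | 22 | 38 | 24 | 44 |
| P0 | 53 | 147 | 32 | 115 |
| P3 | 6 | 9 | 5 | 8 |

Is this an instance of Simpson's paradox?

P1: Team Alpha 11/26 = 42.3%, Team Gamma 19/52 = 36.5% → Team Alpha
P2: Team Alpha 22/38 = 57.9%, Team Gamma 24/44 = 54.5% → Team Alpha
P0: Team Alpha 53/147 = 36.1%, Team Gamma 32/115 = 27.8% → Team Alpha
P3: Team Alpha 6/9 = 66.7%, Team Gamma 5/8 = 62.5% → Team Alpha
Overall: Team Alpha 92/220 = 41.8%, Team Gamma 80/219 = 36.5% → Team Alpha
Team Alpha wins overall and in every ticket group — no reversal.

No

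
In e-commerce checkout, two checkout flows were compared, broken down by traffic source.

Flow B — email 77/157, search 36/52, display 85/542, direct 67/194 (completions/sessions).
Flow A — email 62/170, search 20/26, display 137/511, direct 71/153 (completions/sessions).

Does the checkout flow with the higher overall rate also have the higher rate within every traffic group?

Email: Flow B 77/157 = 49.0%, Flow A 62/170 = 36.5% → Flow B
Search: Flow B 36/52 = 69.2%, Flow A 20/26 = 76.9% → Flow A
Display: Flow B 85/542 = 15.7%, Flow A 137/511 = 26.8% → Flow A
Direct: Flow B 67/194 = 34.5%, Flow A 71/153 = 46.4% → Flow A
Overall: Flow B 265/945 = 28.0%, Flow A 290/860 = 33.7% → Flow A
Neither sweeps: Flow B wins 1 of 4 groups, Flow A wins 3. Flow A wins overall but not every group — no Simpson reversal.

No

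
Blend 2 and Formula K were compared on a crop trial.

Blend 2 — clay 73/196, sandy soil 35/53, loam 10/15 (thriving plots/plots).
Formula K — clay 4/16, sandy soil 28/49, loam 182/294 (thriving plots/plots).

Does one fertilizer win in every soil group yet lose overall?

Yes

Clay: Blend 2 73/196 = 37.2%, Formula K 4/16 = 25.0% → Blend 2
Sandy soil: Blend 2 35/53 = 66.0%, Formula K 28/49 = 57.1% → Blend 2
Loam: Blend 2 10/15 = 66.7%, Formula K 182/294 = 61.9% → Blend 2
Overall: Blend 2 118/264 = 44.7%, Formula K 214/359 = 59.6% → Formula K
Blend 2 wins each soil group but Formula K wins overall — the comparison reverses. Blend 2's plots skew toward clay, which has a lower base rate.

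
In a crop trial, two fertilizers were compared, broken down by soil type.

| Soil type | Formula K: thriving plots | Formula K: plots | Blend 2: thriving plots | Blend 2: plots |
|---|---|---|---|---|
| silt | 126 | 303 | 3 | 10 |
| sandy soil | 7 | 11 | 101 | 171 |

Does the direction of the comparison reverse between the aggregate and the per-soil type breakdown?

Yes

Silt: Formula K 126/303 = 41.6%, Blend 2 3/10 = 30.0% → Formula K
Sandy soil: Formula K 7/11 = 63.6%, Blend 2 101/171 = 59.1% → Formula K
Overall: Formula K 133/314 = 42.4%, Blend 2 104/181 = 57.5% → Blend 2
Formula K wins each soil group but Blend 2 wins overall — the comparison reverses. Formula K's plots skew toward silt, which has a lower base rate.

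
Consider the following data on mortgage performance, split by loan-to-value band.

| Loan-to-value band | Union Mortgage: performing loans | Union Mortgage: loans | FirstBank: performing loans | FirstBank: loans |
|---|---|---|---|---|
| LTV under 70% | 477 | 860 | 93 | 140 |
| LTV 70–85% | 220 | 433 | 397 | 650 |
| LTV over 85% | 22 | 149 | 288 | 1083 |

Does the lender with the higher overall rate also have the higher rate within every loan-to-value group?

No

LTV under 70%: Union Mortgage 477/860 = 55.5%, FirstBank 93/140 = 66.4% → FirstBank
LTV 70–85%: Union Mortgage 220/433 = 50.8%, FirstBank 397/650 = 61.1% → FirstBank
LTV over 85%: Union Mortgage 22/149 = 14.8%, FirstBank 288/1083 = 26.6% → FirstBank
Overall: Union Mortgage 719/1442 = 49.9%, FirstBank 778/1873 = 41.5% → Union Mortgage
FirstBank wins each loan-to-value group but Union Mortgage wins overall — the comparison reverses. FirstBank's loans skew toward LTV over 85%, which has a lower base rate.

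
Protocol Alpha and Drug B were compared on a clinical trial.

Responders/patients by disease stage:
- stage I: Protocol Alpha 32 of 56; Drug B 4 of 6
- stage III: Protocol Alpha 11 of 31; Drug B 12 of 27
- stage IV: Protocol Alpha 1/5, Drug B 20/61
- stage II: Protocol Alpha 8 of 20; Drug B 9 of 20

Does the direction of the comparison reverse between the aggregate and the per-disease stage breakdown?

Yes

Stage I: Protocol Alpha 32/56 = 57.1%, Drug B 4/6 = 66.7% → Drug B
Stage III: Protocol Alpha 11/31 = 35.5%, Drug B 12/27 = 44.4% → Drug B
Stage IV: Protocol Alpha 1/5 = 20.0%, Drug B 20/61 = 32.8% → Drug B
Stage II: Protocol Alpha 8/20 = 40.0%, Drug B 9/20 = 45.0% → Drug B
Overall: Protocol Alpha 52/112 = 46.4%, Drug B 45/114 = 39.5% → Protocol Alpha
Drug B wins each disease group but Protocol Alpha wins overall — the comparison reverses. Drug B's patients skew toward stage IV, which has a lower base rate.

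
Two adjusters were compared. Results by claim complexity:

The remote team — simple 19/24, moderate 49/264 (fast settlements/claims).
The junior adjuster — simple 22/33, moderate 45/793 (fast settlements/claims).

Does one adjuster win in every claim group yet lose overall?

Simple: the remote team 19/24 = 79.2%, the junior adjuster 22/33 = 66.7% → the remote team
Moderate: the remote team 49/264 = 18.6%, the junior adjuster 45/793 = 5.7% → the remote team
Overall: the remote team 68/288 = 23.6%, the junior adjuster 67/826 = 8.1% → the remote team
The remote team wins overall and in every claim group — no reversal.

No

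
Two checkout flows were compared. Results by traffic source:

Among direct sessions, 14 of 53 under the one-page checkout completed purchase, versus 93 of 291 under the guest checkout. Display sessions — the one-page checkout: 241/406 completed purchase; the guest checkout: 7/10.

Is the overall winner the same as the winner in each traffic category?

No

Direct: the one-page checkout 14/53 = 26.4%, the guest checkout 93/291 = 32.0% → the guest checkout
Display: the one-page checkout 241/406 = 59.4%, the guest checkout 7/10 = 70.0% → the guest checkout
Overall: the one-page checkout 255/459 = 55.6%, the guest checkout 100/301 = 33.2% → the one-page checkout
The guest checkout wins each traffic group but the one-page checkout wins overall — the comparison reverses. The guest checkout's sessions skew toward direct, which has a lower base rate.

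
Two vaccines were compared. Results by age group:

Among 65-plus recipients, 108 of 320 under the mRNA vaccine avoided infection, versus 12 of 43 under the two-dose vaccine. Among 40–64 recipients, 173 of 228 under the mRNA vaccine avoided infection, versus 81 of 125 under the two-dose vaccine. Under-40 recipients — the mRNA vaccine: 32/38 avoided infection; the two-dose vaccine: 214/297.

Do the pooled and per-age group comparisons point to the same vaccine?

No

65-plus: the mRNA vaccine 108/320 = 33.8%, the two-dose vaccine 12/43 = 27.9% → the mRNA vaccine
40–64: the mRNA vaccine 173/228 = 75.9%, the two-dose vaccine 81/125 = 64.8% → the mRNA vaccine
Under-40: the mRNA vaccine 32/38 = 84.2%, the two-dose vaccine 214/297 = 72.1% → the mRNA vaccine
Overall: the mRNA vaccine 313/586 = 53.4%, the two-dose vaccine 307/465 = 66.0% → the two-dose vaccine
The mRNA vaccine wins each age group but the two-dose vaccine wins overall — the comparison reverses. The mRNA vaccine's recipients skew toward 65-plus, which has a lower base rate.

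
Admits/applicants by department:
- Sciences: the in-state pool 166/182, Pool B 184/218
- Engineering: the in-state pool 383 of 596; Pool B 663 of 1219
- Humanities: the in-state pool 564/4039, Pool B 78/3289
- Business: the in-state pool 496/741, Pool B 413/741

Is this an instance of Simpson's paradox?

Sciences: the in-state pool 166/182 = 91.2%, Pool B 184/218 = 84.4% → the in-state pool
Engineering: the in-state pool 383/596 = 64.3%, Pool B 663/1219 = 54.4% → the in-state pool
Humanities: the in-state pool 564/4039 = 14.0%, Pool B 78/3289 = 2.4% → the in-state pool
Business: the in-state pool 496/741 = 66.9%, Pool B 413/741 = 55.7% → the in-state pool
Overall: the in-state pool 1609/5558 = 28.9%, Pool B 1338/5467 = 24.5% → the in-state pool
The in-state pool wins overall and in every department group — no reversal.

No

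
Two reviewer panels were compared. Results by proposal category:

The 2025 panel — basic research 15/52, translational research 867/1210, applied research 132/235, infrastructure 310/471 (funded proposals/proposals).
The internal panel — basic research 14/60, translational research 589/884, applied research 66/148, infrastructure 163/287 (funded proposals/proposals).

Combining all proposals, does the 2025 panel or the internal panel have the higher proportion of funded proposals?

the 2025 panel

Basic research: the 2025 panel 15/52 = 28.8%, the internal panel 14/60 = 23.3% → the 2025 panel
Translational research: the 2025 panel 867/1210 = 71.7%, the internal panel 589/884 = 66.6% → the 2025 panel
Applied research: the 2025 panel 132/235 = 56.2%, the internal panel 66/148 = 44.6% → the 2025 panel
Infrastructure: the 2025 panel 310/471 = 65.8%, the internal panel 163/287 = 56.8% → the 2025 panel
Overall: the 2025 panel 1324/1968 = 67.3%, the internal panel 832/1379 = 60.3% → the 2025 panel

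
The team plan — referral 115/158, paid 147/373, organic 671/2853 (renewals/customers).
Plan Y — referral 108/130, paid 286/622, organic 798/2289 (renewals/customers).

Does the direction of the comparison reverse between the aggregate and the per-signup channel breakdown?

No

Referral: the team plan 115/158 = 72.8%, Plan Y 108/130 = 83.1% → Plan Y
Paid: the team plan 147/373 = 39.4%, Plan Y 286/622 = 46.0% → Plan Y
Organic: the team plan 671/2853 = 23.5%, Plan Y 798/2289 = 34.9% → Plan Y
Overall: the team plan 933/3384 = 27.6%, Plan Y 1192/3041 = 39.2% → Plan Y
Plan Y wins overall and in every signup group — no reversal.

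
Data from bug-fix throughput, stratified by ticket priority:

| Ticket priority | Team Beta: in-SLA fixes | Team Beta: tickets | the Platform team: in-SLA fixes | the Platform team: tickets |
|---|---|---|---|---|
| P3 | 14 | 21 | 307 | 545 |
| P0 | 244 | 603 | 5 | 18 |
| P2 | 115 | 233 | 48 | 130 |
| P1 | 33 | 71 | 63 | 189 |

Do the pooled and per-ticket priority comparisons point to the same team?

No

P3: Team Beta 14/21 = 66.7%, the Platform team 307/545 = 56.3% → Team Beta
P0: Team Beta 244/603 = 40.5%, the Platform team 5/18 = 27.8% → Team Beta
P2: Team Beta 115/233 = 49.4%, the Platform team 48/130 = 36.9% → Team Beta
P1: Team Beta 33/71 = 46.5%, the Platform team 63/189 = 33.3% → Team Beta
Overall: Team Beta 406/928 = 43.8%, the Platform team 423/882 = 48.0% → the Platform team
Team Beta wins each ticket group but the Platform team wins overall — the comparison reverses. Team Beta's tickets skew toward P0, which has a lower base rate.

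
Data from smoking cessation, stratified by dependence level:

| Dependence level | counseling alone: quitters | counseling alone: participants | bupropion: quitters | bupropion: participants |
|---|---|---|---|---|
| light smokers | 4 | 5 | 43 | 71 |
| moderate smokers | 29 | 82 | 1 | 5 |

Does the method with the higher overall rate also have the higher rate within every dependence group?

Light smokers: counseling alone 4/5 = 80.0%, bupropion 43/71 = 60.6% → counseling alone
Moderate smokers: counseling alone 29/82 = 35.4%, bupropion 1/5 = 20.0% → counseling alone
Overall: counseling alone 33/87 = 37.9%, bupropion 44/76 = 57.9% → bupropion
Counseling alone wins each dependence group but bupropion wins overall — the comparison reverses. Counseling alone's participants skew toward moderate smokers, which has a lower base rate.

No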